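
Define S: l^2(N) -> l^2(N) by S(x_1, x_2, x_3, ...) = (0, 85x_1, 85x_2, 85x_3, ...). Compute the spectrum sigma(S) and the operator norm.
sigma(S) = closed disk {z in C : |z| ≤ 85}; ||S|| = 85

Note S = 85·U where U is the unit right shift (U x)_k = x_{k-1} (with x_0 := 0); so ||S|| = 85||U|| and sigma(S) = 85·sigma(U). ||S x||^2 = sum_{k≥1} |85x_k|^2 = 7225||x||^2, so ||S|| = 85 and sigma(S) ⊂ {|z| ≤ 85}. For any |lambda| < 85, the equation (S - lambda I) x = 0 forces x_1 = 0, then 85x_k = lambda x_{k+1} ⇒ x = 0, so S has no eigenvalues. But (S - lambda I) is not surjective for |lambda| < 85: solving (S - lambda I) x = e_1 would require x_n proportional to (lambda/85)^(-n), which is not in l^2. So every |lambda| < 85 lies in the residual spectrum. The boundary |lambda| = 85 is in the approximate point spectrum (the spectrum is closed). Hence sigma(S) is the closed disk of radius 85.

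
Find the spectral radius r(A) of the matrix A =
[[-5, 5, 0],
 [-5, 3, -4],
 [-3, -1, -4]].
r(A) ≈ 5.0734

The eigenvalues of A are the roots of its characteristic polynomial. With M = A (coefficients from the trace, the sum of principal 2x2 minors, and det A):
  p(λ) = det(λ I - M) = λ^3 + 6λ^2 + 14λ - 40.
No integer candidate from the rational root theorem (±divisors of 40) is a root, so the roots are irrational. The cubic discriminant is Δ = -73040 < 0, so there is one real root and a complex-conjugate pair. p(1) = -19 and p(2) = 20 have opposite signs, so a root lies in (1, 2); Newton's method refines it to λ ≈ 1.554. Dividing out (λ - (1.554)) leaves approximately λ^2 + 7.554λ + 25.7393. For λ^2 + 7.554λ + 25.7393 the discriminant is -45.8937. It is negative, so the remaining roots are the complex-conjugate pair λ ≈ -3.777 ± 3.3872i. Their product equals the constant term, so |λ|^2 ≈ 25.7393 and |λ| ≈ 5.0734.
Thus the eigenvalues (to 4 decimals) are 1.554 (modulus 1.554); -3.777 ± 3.3872i (modulus 5.0734). The spectral radius is the largest modulus: r(A) ≈ 5.0734. (Cross-check: r(A) ≤ ||A||_2 ≈ 10; equality holds whenever A is normal, though it can also hold for some non-normal A.)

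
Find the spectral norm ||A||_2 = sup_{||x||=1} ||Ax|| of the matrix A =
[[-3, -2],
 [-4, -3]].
||A||_2 = sqrt((38 + sqrt(1440))/2) ≈ 6.1623 (= sqrt(largest eigenvalue of A^T A))

||A||_2 = sigma_max(A) = sqrt(lambda_max(A^T A)). Form the symmetric matrix M = A^T A =
[[25, 18],
 [18, 13]].
Its characteristic polynomial (trace, determinant of M give the coefficients) is
  p(λ) = det(λ I - M) = λ^2 - 38λ + 1.
For λ^2 - 38λ + 1 the discriminant is 1440. It is nonnegative but not a perfect square, so the roots are real and irrational: λ = (38 ± sqrt(1440))/2 ≈ 37.9737, 0.0263.
So the eigenvalues of A^T A are ≈ 0.0263, 37.9737 (all ≥ 0, as they must be for A^T A). The largest is λ_max = (38 + sqrt(1440))/2 ≈ 37.9737, hence ||A||_2 = sqrt(λ_max) = sqrt((38 + sqrt(1440))/2) ≈ 6.1623.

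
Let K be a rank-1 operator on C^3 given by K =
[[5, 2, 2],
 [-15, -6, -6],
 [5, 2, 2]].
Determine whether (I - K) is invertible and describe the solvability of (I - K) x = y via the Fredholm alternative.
(I - K) is singular (det(I - K) = 0, i.e. 1 ∈ sigma(K)). (I - K) x = y is solvable iff y ⊥ ker((I - K)^*) = span{(5, 2, 2)}, i.e. iff 5y_1 + 2y_2 + 2y_3 = 0. When solvable, the solutions are x = y + c·(1, -3, 1), c arbitrary (ker(I - K) = span{(1, -3, 1)}, dimension 1).

K has rank 1, so it is an outer product K = u v^T: every row of K is a multiple of one row vector. Reading off the entries, u = (1, -3, 1) and v = (5, 2, 2) (row i of K equals u_i·v^T). A rank-one matrix u v^T satisfies K u = u (v·u) and kills the (2)-dimensional subspace v^⊥, so its characteristic polynomial is lambda^2 (lambda - v·u) with v·u = tr K = 1. Hence the eigenvalues of I - K are 1 (multiplicity 2) and 1 - (1) = 0, so det(I - K) = 0. (Direct check: I - K =
[[-4, -2, -2],
 [15, 7, 6],
 [-5, -2, -1]]
has determinant 0.) So 1 is an eigenvalue of K and (I - K) is not invertible. The finite-dimensional Fredholm alternative says: either (I - K) is invertible, or ker(I - K) ≠ {0} and then range(I - K) = ker((I - K)^*)^⊥, with dim ker(I - K) = dim ker((I - K)^*). We are in the second case, so we need both kernels. Kernel of I - K: (I - K) u = u - u (v·u) = u - u = 0, so ker(I - K) = span{u} = span{(1, -3, 1)} (it is exactly 1-dimensional because rank(I - K) = 2). Kernel of the adjoint: K is real, so (I - K)^* = I - K^T = I - v u^T, and (I - v u^T) v = v - v (u·v) = 0; hence ker((I - K)^*) = span{v} = span{(5, 2, 2)}. Therefore (I - K) x = y is solvable iff <y, v> = 0, i.e. iff 5y_1 + 2y_2 + 2y_3 = 0. When this holds, K y = u (v·y) = 0, so (I - K) y = y and x = y is a particular solution; the full solution set is the line x = y + c·u = y + c·(1, -3, 1), c ∈ C.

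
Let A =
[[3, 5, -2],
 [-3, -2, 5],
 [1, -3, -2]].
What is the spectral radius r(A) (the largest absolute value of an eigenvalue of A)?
r(A) ≈ 5.1405

The eigenvalues of A are the roots of its characteristic polynomial. With M = A (coefficients from the trace, the sum of principal 2x2 minors, and det A):
  p(λ) = det(λ I - M) = λ^3 + λ^2 + 24λ - 30.
No integer candidate from the rational root theorem (±divisors of 30) is a root, so the roots are irrational. The cubic discriminant is Δ = -91860 < 0, so there is one real root and a complex-conjugate pair. p(1) = -4 and p(2) = 30 have opposite signs, so a root lies in (1, 2); Newton's method refines it to λ ≈ 1.1353. Dividing out (λ - (1.1353)) leaves approximately λ^2 + 2.1353λ + 26.4243. For λ^2 + 2.1353λ + 26.4243 the discriminant is -101.1375. It is negative, so the remaining roots are the complex-conjugate pair λ ≈ -1.0677 ± 5.0284i. Their product equals the constant term, so |λ|^2 ≈ 26.4243 and |λ| ≈ 5.1405.
Thus the eigenvalues (to 4 decimals) are 1.1353 (modulus 1.1353); -1.0677 ± 5.0284i (modulus 5.1405). The spectral radius is the largest modulus: r(A) ≈ 5.1405. (Cross-check: r(A) ≤ ||A||_2 ≈ 8.186; equality holds whenever A is normal, though it can also hold for some non-normal A.)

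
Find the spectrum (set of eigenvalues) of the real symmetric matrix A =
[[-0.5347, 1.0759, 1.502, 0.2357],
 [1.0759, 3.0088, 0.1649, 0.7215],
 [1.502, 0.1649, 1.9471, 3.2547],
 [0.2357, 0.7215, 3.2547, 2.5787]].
sigma(A) ≈ {-2, 0, 3, 6}

A is real symmetric, so its spectrum consists of real eigenvalues. Expanding the characteristic polynomial of the displayed matrix gives
  det(λ I - A) = p(λ) = λ^4 + (-7)λ^3 + (0)λ^2 + (36)λ + (0).
Solving p(λ) = 0 yields eigenvalues ≈ -2, 0, 3, 6. (A is shown rounded to 4 decimals, so these recover the underlying integer eigenvalues to within that precision.)
Verification: the trace of A = 7 equals the sum of eigenvalues 7, and det(A) ≈ 0.0008 matches the eigenvalue product 0.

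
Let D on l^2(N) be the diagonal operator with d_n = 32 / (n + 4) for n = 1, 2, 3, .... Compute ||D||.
||D|| = 32/5 (attained at n = 1)

For D diagonal, ||D|| = sup_n |d_n| = sup_n 32/(n + 4). This is positive and strictly decreasing in n, so the supremum is attained at n = 1: d_1 = 32/(1 + 4) = 32/5. Hence ||D|| = 32/5.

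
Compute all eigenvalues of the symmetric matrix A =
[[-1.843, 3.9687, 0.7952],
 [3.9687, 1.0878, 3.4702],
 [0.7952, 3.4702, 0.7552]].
sigma(A) ≈ {-5, -1, 6}

A is real symmetric, so its spectrum consists of real eigenvalues. Expanding the characteristic polynomial of the displayed matrix gives
  det(λ I - A) = p(λ) = λ^3 + (0)λ^2 + (-31)λ + (-30).
Solving p(λ) = 0 yields eigenvalues ≈ -5, -1, 6. (A is shown rounded to 4 decimals, so these recover the underlying integer eigenvalues to within that precision.)
Verification: the trace of A = 0 equals the sum of eigenvalues 0, and det(A) ≈ 30.0005 matches the eigenvalue product 30.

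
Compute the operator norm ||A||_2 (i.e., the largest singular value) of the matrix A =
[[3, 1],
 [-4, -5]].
||A||_2 = sqrt((51 + sqrt(2117))/2) ≈ 6.9646 (= sqrt(largest eigenvalue of A^T A))

||A||_2 = sigma_max(A) = sqrt(lambda_max(A^T A)). Form the symmetric matrix M = A^T A =
[[25, 23],
 [23, 26]].
Its characteristic polynomial (trace, determinant of M give the coefficients) is
  p(λ) = det(λ I - M) = λ^2 - 51λ + 121.
For λ^2 - 51λ + 121 the discriminant is 2117. It is nonnegative but not a perfect square, so the roots are real and irrational: λ = (51 ± sqrt(2117))/2 ≈ 48.5054, 2.4946.
So the eigenvalues of A^T A are ≈ 2.4946, 48.5054 (all ≥ 0, as they must be for A^T A). The largest is λ_max = (51 + sqrt(2117))/2 ≈ 48.5054, hence ||A||_2 = sqrt(λ_max) = sqrt((51 + sqrt(2117))/2) ≈ 6.9646.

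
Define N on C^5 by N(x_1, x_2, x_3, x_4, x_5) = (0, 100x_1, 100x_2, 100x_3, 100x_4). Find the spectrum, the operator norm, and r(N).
sigma(N) = {0}; ||N|| = 100; r(N) = 0. (N is nilpotent with N^5 = 0.)

On C^5, N is a strictly lower-triangular matrix with 100 on the subdiagonal and zeros elsewhere, so its characteristic polynomial is lambda^5 and every eigenvalue is 0: sigma(N) = {0}. For the operator norm, N e_i = 100e_{i+1} for i = 1, ..., 4 and N e_5 = 0, so the singular values of N are 100 (with multiplicity 4) and 0; hence ||N|| = 100. The spectral radius r(N) = max|lambda| = 0. Note ||N|| > r(N) — characteristic of non-normal nilpotent operators. Indeed N^5 = 0.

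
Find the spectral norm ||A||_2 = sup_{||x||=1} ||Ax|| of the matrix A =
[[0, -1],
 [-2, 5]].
||A||_2 = sqrt((30 + sqrt(884))/2) ≈ 5.465 (= sqrt(largest eigenvalue of A^T A))

||A||_2 = sigma_max(A) = sqrt(lambda_max(A^T A)). Form the symmetric matrix M = A^T A =
[[4, -10],
 [-10, 26]].
Its characteristic polynomial (trace, determinant of M give the coefficients) is
  p(λ) = det(λ I - M) = λ^2 - 30λ + 4.
For λ^2 - 30λ + 4 the discriminant is 884. It is nonnegative but not a perfect square, so the roots are real and irrational: λ = (30 ± sqrt(884))/2 ≈ 29.8661, 0.1339.
So the eigenvalues of A^T A are ≈ 0.1339, 29.8661 (all ≥ 0, as they must be for A^T A). The largest is λ_max = (30 + sqrt(884))/2 ≈ 29.8661, hence ||A||_2 = sqrt(λ_max) = sqrt((30 + sqrt(884))/2) ≈ 5.465.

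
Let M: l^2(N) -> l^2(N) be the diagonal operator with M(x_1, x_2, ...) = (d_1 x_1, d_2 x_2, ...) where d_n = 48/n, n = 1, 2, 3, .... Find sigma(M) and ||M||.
sigma(M) = {48/n : n ≥ 1} ∪ {0}; ||M|| = 48

A bounded diagonal operator on l^2 with diagonal entries d_n has spectrum equal to the closure of {d_n : n ≥ 1}: every d_n is an eigenvalue (with eigenvector e_n), so {d_n} ⊂ sigma(M); the spectrum is closed, so its closure is too; and for lambda not in the closure, (M - lambda I) has bounded inverse (the diagonal entries 1/(d_n - lambda) are bounded). For our sequence d_n = 48/n, n = 1, 2, 3, ...:
  - {d_n} = {48/n : n ≥ 1}; the only limit point is 0
  - closure = {48/n : n ≥ 1} ∪ {0}
For the norm: a diagonal operator has ||M|| = sup_n |d_n|. Here d_n = 48/n is positive and decreasing, so sup_n |d_n| = d_1 = 48. So ||M|| = 48.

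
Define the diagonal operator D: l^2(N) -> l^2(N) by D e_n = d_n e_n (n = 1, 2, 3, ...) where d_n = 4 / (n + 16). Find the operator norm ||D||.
||D|| = 4/17 (attained at n = 1)

For D diagonal, ||D|| = sup_n |d_n| = sup_n 4/(n + 16). This is positive and strictly decreasing in n, so the supremum is attained at n = 1: d_1 = 4/(1 + 16) = 4/17. Hence ||D|| = 4/17.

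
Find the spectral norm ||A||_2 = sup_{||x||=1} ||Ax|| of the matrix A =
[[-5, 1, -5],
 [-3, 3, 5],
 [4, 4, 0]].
||A||_2 ≈ 7.879 (= sqrt(largest eigenvalue of A^T A))

||A||_2 = sigma_max(A) = sqrt(lambda_max(A^T A)). Form the symmetric matrix M = A^T A =
[[50, 2, 10],
 [2, 26, 10],
 [10, 10, 50]].
Its characteristic polynomial (trace, sum of principal 2x2 minors, determinant of M give the coefficients) is
  p(λ) = det(λ I - M) = λ^3 - 126λ^2 + 4896λ - 57600.
No integer candidate from the rational root theorem (±divisors of 57600) is a root, so the roots are irrational. The cubic discriminant is Δ = 247836672 > 0, so there are three distinct real roots. p(22) = -224 and p(23) = 521 have opposite signs, so a root lies in (22, 23); Newton's method refines it to λ ≈ 22.2846. p(41) = 251 and p(42) = -144 have opposite signs, so a root lies in (41, 42); Newton's method refines it to λ ≈ 41.6362. p(62) = -64 and p(63) = 801 have opposite signs, so a root lies in (62, 63); Newton's method refines it to λ ≈ 62.0791. Check (Vieta): the three roots sum to 126, matching tr M = 126.
So the eigenvalues of A^T A are ≈ 22.2846, 41.6362, 62.0791 (all ≥ 0, as they must be for A^T A). The largest is λ_max ≈ 62.0791, hence ||A||_2 = sqrt(λ_max) ≈ 7.879.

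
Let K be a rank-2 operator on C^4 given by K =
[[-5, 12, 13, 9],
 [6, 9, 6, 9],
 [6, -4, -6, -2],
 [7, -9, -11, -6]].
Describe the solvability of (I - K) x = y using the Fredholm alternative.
(I - K) is invertible (det(I - K) = -178 ≠ 0), so for every y in C^4 the equation (I - K) x = y has a unique solution.

K has rank 2 and factors as K = U V^T = u1 v1^T + u2 v2^T with u1 = (2, 3, 0, -1), v1 = (2, 3, 2, 3), u2 = (-3, 0, 2, 3), v2 = (3, -2, -3, -1) (multiplying out reproduces the displayed K). The nonzero eigenvalues of U V^T coincide with those of the 2 x 2 matrix G = V^T U = [[v1·u1, v1·u2], [v2·u1, v2·u2]] = [[10, 7], [1, -18]], and by the Sylvester determinant identity det(I_4 - U V^T) = det(I_2 - V^T U) = det([[-9, -7], [-1, 19]]) = (-9)(19) - (-7)(-1) = -178. (Direct check: I - K =
[[6, -12, -13, -9],
 [-6, -8, -6, -9],
 [-6, 4, 7, 2],
 [-7, 9, 11, 7]]
has determinant -178.) The finite-dimensional Fredholm alternative says: either (I - K) is invertible, or ker(I - K) ≠ {0} and then range(I - K) = ker((I - K)^*)^⊥, with dim ker(I - K) = dim ker((I - K)^*). Since det(I - K) ≠ 0, 1 is not an eigenvalue of K and ker(I - K) = {0}, so we are in the first case: for every y there is a unique x = (I - K)^(-1) y. (Explicitly, by the Woodbury identity, (I - U V^T)^(-1) = I + U (I_2 - G)^(-1) V^T.)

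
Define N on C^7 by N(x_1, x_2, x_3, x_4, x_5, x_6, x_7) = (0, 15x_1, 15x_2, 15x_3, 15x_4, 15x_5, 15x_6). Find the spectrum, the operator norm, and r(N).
sigma(N) = {0}; ||N|| = 15; r(N) = 0. (N is nilpotent with N^7 = 0.)

On C^7, N is a strictly lower-triangular matrix with 15 on the subdiagonal and zeros elsewhere, so its characteristic polynomial is lambda^7 and every eigenvalue is 0: sigma(N) = {0}. For the operator norm, N e_i = 15e_{i+1} for i = 1, ..., 6 and N e_7 = 0, so the singular values of N are 15 (with multiplicity 6) and 0; hence ||N|| = 15. The spectral radius r(N) = max|lambda| = 0. Note ||N|| > r(N) — characteristic of non-normal nilpotent operators. Indeed N^7 = 0.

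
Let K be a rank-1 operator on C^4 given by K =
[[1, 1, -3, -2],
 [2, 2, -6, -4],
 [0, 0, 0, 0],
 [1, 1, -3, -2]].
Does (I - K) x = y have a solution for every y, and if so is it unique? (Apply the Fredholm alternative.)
(I - K) is singular (det(I - K) = 0, i.e. 1 ∈ sigma(K)). (I - K) x = y is solvable iff y ⊥ ker((I - K)^*) = span{(1, 1, -3, -2)}, i.e. iff y_1 + y_2 - 3y_3 - 2y_4 = 0. When solvable, the solutions are x = y + c·(1, 2, 0, 1), c arbitrary (ker(I - K) = span{(1, 2, 0, 1)}, dimension 1).

K has rank 1, so it is an outer product K = u v^T: every row of K is a multiple of one row vector. Reading off the entries, u = (1, 2, 0, 1) and v = (1, 1, -3, -2) (row i of K equals u_i·v^T). A rank-one matrix u v^T satisfies K u = u (v·u) and kills the (3)-dimensional subspace v^⊥, so its characteristic polynomial is lambda^3 (lambda - v·u) with v·u = tr K = 1. Hence the eigenvalues of I - K are 1 (multiplicity 3) and 1 - (1) = 0, so det(I - K) = 0. (Direct check: I - K =
[[0, -1, 3, 2],
 [-2, -1, 6, 4],
 [0, 0, 1, 0],
 [-1, -1, 3, 3]]
has determinant 0.) So 1 is an eigenvalue of K and (I - K) is not invertible. The finite-dimensional Fredholm alternative says: either (I - K) is invertible, or ker(I - K) ≠ {0} and then range(I - K) = ker((I - K)^*)^⊥, with dim ker(I - K) = dim ker((I - K)^*). We are in the second case, so we need both kernels. Kernel of I - K: (I - K) u = u - u (v·u) = u - u = 0, so ker(I - K) = span{u} = span{(1, 2, 0, 1)} (it is exactly 1-dimensional because rank(I - K) = 3). Kernel of the adjoint: K is real, so (I - K)^* = I - K^T = I - v u^T, and (I - v u^T) v = v - v (u·v) = 0; hence ker((I - K)^*) = span{v} = span{(1, 1, -3, -2)}. Therefore (I - K) x = y is solvable iff <y, v> = 0, i.e. iff y_1 + y_2 - 3y_3 - 2y_4 = 0. When this holds, K y = u (v·y) = 0, so (I - K) y = y and x = y is a particular solution; the full solution set is the line x = y + c·u = y + c·(1, 2, 0, 1), c ∈ C.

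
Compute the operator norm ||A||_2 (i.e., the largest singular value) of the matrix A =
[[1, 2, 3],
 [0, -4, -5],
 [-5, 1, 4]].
||A||_2 ≈ 8.6136 (= sqrt(largest eigenvalue of A^T A))

||A||_2 = sigma_max(A) = sqrt(lambda_max(A^T A)). Form the symmetric matrix M = A^T A =
[[26, -3, -17],
 [-3, 21, 30],
 [-17, 30, 50]].
Its characteristic polynomial (trace, sum of principal 2x2 minors, determinant of M give the coefficients) is
  p(λ) = det(λ I - M) = λ^3 - 97λ^2 + 1698λ - 441.
No integer candidate from the rational root theorem (±divisors of 441) is a root, so the roots are irrational. The cubic discriminant is Δ = 7237574937 > 0, so there are three distinct real roots. p(0) = -441 and p(1) = 1161 have opposite signs, so a root lies in (0, 1); Newton's method refines it to λ ≈ 0.2637. p(22) = 615 and p(23) = -533 have opposite signs, so a root lies in (22, 23); Newton's method refines it to λ ≈ 22.5421. p(74) = -737 and p(75) = 3159 have opposite signs, so a root lies in (74, 75); Newton's method refines it to λ ≈ 74.1942. Check (Vieta): the three roots sum to 97, matching tr M = 97.
So the eigenvalues of A^T A are ≈ 0.2637, 22.5421, 74.1942 (all ≥ 0, as they must be for A^T A). The largest is λ_max ≈ 74.1942, hence ||A||_2 = sqrt(λ_max) ≈ 8.6136.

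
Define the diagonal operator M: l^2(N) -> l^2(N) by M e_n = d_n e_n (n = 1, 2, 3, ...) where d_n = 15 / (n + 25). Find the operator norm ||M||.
||M|| = 15/26 (attained at n = 1)

For M diagonal, ||M|| = sup_n |d_n| = sup_n 15/(n + 25). This is positive and strictly decreasing in n, so the supremum is attained at n = 1: d_1 = 15/(1 + 25) = 15/26. Hence ||M|| = 15/26.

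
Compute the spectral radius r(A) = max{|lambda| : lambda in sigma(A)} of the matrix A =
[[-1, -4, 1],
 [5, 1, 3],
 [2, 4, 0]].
r(A) = sqrt(6) ≈ 2.4495

The eigenvalues of A are the roots of its characteristic polynomial. With M = A (coefficients from the trace, the sum of principal 2x2 minors, and det A):
  p(λ) = det(λ I - M) = λ^3 + 5λ - 6.
By the rational root theorem any rational root is an integer divisor of 6. Testing λ = 1: p(1) = 1 + 0 + 5 - 6 = 0, so λ = 1 is a root. Dividing out (λ - 1) leaves p(λ) = (λ - 1)(λ^2 + λ + 6). For λ^2 + λ + 6 the discriminant is -23. It is negative, so the roots are the complex-conjugate pair λ = -1/2 ± (sqrt(23)/2) i ≈ -0.5 ± 2.3979i. For a conjugate pair the product of the roots equals the constant term, so |λ|^2 = 6 and |λ| = sqrt(6) ≈ 2.4495.
Thus the eigenvalues (to 4 decimals) are -0.5 ± 2.3979i (modulus 2.4495); 1 (modulus 1). The spectral radius is the largest modulus: r(A) = sqrt(6) ≈ 2.4495. (Cross-check: r(A) ≤ ||A||_2 ≈ 7.1137; equality holds whenever A is normal, though it can also hold for some non-normal A.)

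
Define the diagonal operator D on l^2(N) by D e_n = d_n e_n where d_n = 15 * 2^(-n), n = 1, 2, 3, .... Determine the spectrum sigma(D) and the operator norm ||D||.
sigma(D) = {15 * 2^(-n) : n ≥ 1} ∪ {0}; ||D|| = 15/2

A bounded diagonal operator on l^2 with diagonal entries d_n has spectrum equal to the closure of {d_n : n ≥ 1}: every d_n is an eigenvalue (with eigenvector e_n), so {d_n} ⊂ sigma(D); the spectrum is closed, so its closure is too; and for lambda not in the closure, (D - lambda I) has bounded inverse (the diagonal entries 1/(d_n - lambda) are bounded). For our sequence d_n = 15 * 2^(-n), n = 1, 2, 3, ...:
  - {d_n} = {15 * 2^(-n) : n ≥ 1}; the only limit point is 0
  - closure = {15 * 2^(-n) : n ≥ 1} ∪ {0}
For the norm: a diagonal operator has ||D|| = sup_n |d_n|. Here d_n = 15 * 2^(-n) is positive and decreasing, so sup_n |d_n| = d_1 = 15/2. So ||D|| = 15/2.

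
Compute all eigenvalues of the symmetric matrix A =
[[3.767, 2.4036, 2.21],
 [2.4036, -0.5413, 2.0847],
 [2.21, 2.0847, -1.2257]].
sigma(A) ≈ {-3, -1, 6}

A is real symmetric, so its spectrum consists of real eigenvalues. Expanding the characteristic polynomial of the displayed matrix gives
  det(λ I - A) = p(λ) = λ^3 + (-2)λ^2 + (-21)λ + (-18).
Solving p(λ) = 0 yields eigenvalues ≈ -3, -1, 6. (A is shown rounded to 4 decimals, so these recover the underlying integer eigenvalues to within that precision.)
Verification: the trace of A = 2 equals the sum of eigenvalues 2, and det(A) ≈ 18.0007 matches the eigenvalue product 18.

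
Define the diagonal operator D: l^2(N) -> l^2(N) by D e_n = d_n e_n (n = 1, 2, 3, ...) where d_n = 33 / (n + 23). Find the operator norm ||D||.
||D|| = 11/8 (attained at n = 1)

For D diagonal, ||D|| = sup_n |d_n| = sup_n 33/(n + 23). This is positive and strictly decreasing in n, so the supremum is attained at n = 1: d_1 = 33/(1 + 23) = 11/8. Hence ||D|| = 11/8.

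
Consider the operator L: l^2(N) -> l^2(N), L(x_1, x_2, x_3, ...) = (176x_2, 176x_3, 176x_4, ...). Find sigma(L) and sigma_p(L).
sigma(L) = closed disk {z in C : |z| ≤ 176}; sigma_p(L) = open disk {z in C : |z| < 176}

Note L = 176·V where V is the unit left shift (V x)_k = x_{k+1}; so sigma(L) = 176·sigma(V) and ||L|| = 176||V||. ||L x||^2 = 30976sum_{k≥2} |x_k|^2 ≤ 30976||x||^2, with equality on {x : x_1 = 0}, so ||L|| = 176. For any lambda with |lambda| < 176, set r = lambda/176 (|r| < 1); the vector x = (1, r, r^2, ...) is in l^2 and satisfies L x = 176(r, r^2, ...) = lambda x, so lambda is an eigenvalue. On the boundary |lambda| = 176 the geometric series diverges, so no l^2 eigenvector exists, but these lambda lie in the approximate point spectrum. Hence sigma(L) is the closed disk of radius 176 and sigma_p(L) is the open disk.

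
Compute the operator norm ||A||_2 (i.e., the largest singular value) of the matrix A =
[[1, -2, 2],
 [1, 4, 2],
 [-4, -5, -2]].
||A||_2 ≈ 7.979 (= sqrt(largest eigenvalue of A^T A))

||A||_2 = sigma_max(A) = sqrt(lambda_max(A^T A)). Form the symmetric matrix M = A^T A =
[[18, 22, 12],
 [22, 45, 14],
 [12, 14, 12]].
Its characteristic polynomial (trace, sum of principal 2x2 minors, determinant of M give the coefficients) is
  p(λ) = det(λ I - M) = λ^3 - 75λ^2 + 742λ - 1296.
No integer candidate from the rational root theorem (±divisors of 1296) is a root, so the roots are irrational. The cubic discriminant is Δ = 528702116 > 0, so there are three distinct real roots. p(2) = -104 and p(3) = 282 have opposite signs, so a root lies in (2, 3); Newton's method refines it to λ ≈ 2.2376. p(9) = 36 and p(10) = -376 have opposite signs, so a root lies in (9, 10); Newton's method refines it to λ ≈ 9.0974. p(63) = -2178 and p(64) = 1136 have opposite signs, so a root lies in (63, 64); Newton's method refines it to λ ≈ 63.665. Check (Vieta): the three roots sum to 75, matching tr M = 75.
So the eigenvalues of A^T A are ≈ 2.2376, 9.0974, 63.665 (all ≥ 0, as they must be for A^T A). The largest is λ_max ≈ 63.665, hence ||A||_2 = sqrt(λ_max) ≈ 7.979.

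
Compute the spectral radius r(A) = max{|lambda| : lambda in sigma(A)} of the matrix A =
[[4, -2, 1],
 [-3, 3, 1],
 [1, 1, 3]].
r(A) = 6

The eigenvalues of A are the roots of its characteristic polynomial. With M = A (coefficients from the trace, the sum of principal 2x2 minors, and det A):
  p(λ) = det(λ I - M) = λ^3 - 10λ^2 + 25λ - 6.
By the rational root theorem any rational root is an integer divisor of 6. Testing λ = 6: p(6) = 216 - 360 + 150 - 6 = 0, so λ = 6 is a root. Dividing out (λ - 6) leaves p(λ) = (λ - 6)(λ^2 - 4λ + 1). For λ^2 - 4λ + 1 the discriminant is 12. It is nonnegative but not a perfect square, so the roots are real and irrational: λ = (4 ± sqrt(12))/2 ≈ 3.7321, 0.2679.
Thus the eigenvalues (to 4 decimals) are 3.7321 (modulus 3.7321); 0.2679 (modulus 0.2679); 6 (modulus 6). The spectral radius is the largest modulus: r(A) = 6. (Cross-check: r(A) ≤ ||A||_2 ≈ 6.0933; equality holds whenever A is normal, though it can also hold for some non-normal A.)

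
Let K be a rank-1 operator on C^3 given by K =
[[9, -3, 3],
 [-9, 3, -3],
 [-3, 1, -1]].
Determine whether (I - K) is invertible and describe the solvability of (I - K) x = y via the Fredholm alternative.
(I - K) is invertible (det(I - K) = -10 ≠ 0), so for every y in C^3 the equation (I - K) x = y has a unique solution.

K has rank 1, so it is an outer product K = u v^T: every row of K is a multiple of one row vector. Reading off the entries, u = (-3, 3, 1) and v = (-3, 1, -1) (row i of K equals u_i·v^T). A rank-one matrix u v^T satisfies K u = u (v·u) and kills the (2)-dimensional subspace v^⊥, so its characteristic polynomial is lambda^2 (lambda - v·u) with v·u = tr K = 11. Hence the eigenvalues of I - K are 1 (multiplicity 2) and 1 - (11) = -10, so det(I - K) = -10. (Direct check: I - K =
[[-8, 3, -3],
 [9, -2, 3],
 [3, -1, 2]]
has determinant -10.) The finite-dimensional Fredholm alternative says: either (I - K) is invertible, or ker(I - K) ≠ {0} and then range(I - K) = ker((I - K)^*)^⊥, with dim ker(I - K) = dim ker((I - K)^*). Since det(I - K) ≠ 0, 1 is not an eigenvalue of K and ker(I - K) = {0}, so we are in the first case: for every y there is a unique x = (I - K)^(-1) y. Explicitly, by the Sherman–Morrison formula, (I - u v^T)^(-1) = I + u v^T/(1 - v·u), i.e. (I - K)^(-1) = I + K/(-10).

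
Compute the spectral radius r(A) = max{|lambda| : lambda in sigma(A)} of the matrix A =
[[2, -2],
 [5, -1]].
r(A) = sqrt(8) ≈ 2.8284

The eigenvalues of A are the roots of its characteristic polynomial. With M = A (coefficients from the trace and determinant):
  p(λ) = det(λ I - M) = λ^2 - λ + 8.
For λ^2 - λ + 8 the discriminant is -31. It is negative, so the roots are the complex-conjugate pair λ = 1/2 ± (sqrt(31)/2) i ≈ 0.5 ± 2.7839i. For a conjugate pair the product of the roots equals the constant term, so |λ|^2 = 8 and |λ| = sqrt(8) ≈ 2.8284.
Thus the eigenvalues (to 4 decimals) are 0.5 ± 2.7839i (modulus 2.8284). The spectral radius is the largest modulus: r(A) = sqrt(8) ≈ 2.8284. (Cross-check: r(A) ≤ ||A||_2 ≈ 5.6569; equality holds whenever A is normal, though it can also hold for some non-normal A.)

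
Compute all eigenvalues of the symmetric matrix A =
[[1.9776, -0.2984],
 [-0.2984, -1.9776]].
sigma(A) ≈ {-2, 2}

A is real symmetric, so its spectrum consists of real eigenvalues. Expanding the characteristic polynomial of the displayed matrix gives
  det(λ I - A) = p(λ) = λ^2 + (0)λ + (-4).
Solving p(λ) = 0 yields eigenvalues ≈ -2, 2. (A is shown rounded to 4 decimals, so these recover the underlying integer eigenvalues to within that precision.)
Verification: the trace of A = 0 equals the sum of eigenvalues 0, and det(A) ≈ -3.9999 matches the eigenvalue product -4.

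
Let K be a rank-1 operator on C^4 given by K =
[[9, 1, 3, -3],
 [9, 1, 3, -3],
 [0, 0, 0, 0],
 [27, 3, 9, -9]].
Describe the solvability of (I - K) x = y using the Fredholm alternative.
(I - K) is singular (det(I - K) = 0, i.e. 1 ∈ sigma(K)). (I - K) x = y is solvable iff y ⊥ ker((I - K)^*) = span{(9, 1, 3, -3)}, i.e. iff 9y_1 + y_2 + 3y_3 - 3y_4 = 0. When solvable, the solutions are x = y + c·(1, 1, 0, 3), c arbitrary (ker(I - K) = span{(1, 1, 0, 3)}, dimension 1).

K has rank 1, so it is an outer product K = u v^T: every row of K is a multiple of one row vector. Reading off the entries, u = (1, 1, 0, 3) and v = (9, 1, 3, -3) (row i of K equals u_i·v^T). A rank-one matrix u v^T satisfies K u = u (v·u) and kills the (3)-dimensional subspace v^⊥, so its characteristic polynomial is lambda^3 (lambda - v·u) with v·u = tr K = 1. Hence the eigenvalues of I - K are 1 (multiplicity 3) and 1 - (1) = 0, so det(I - K) = 0. (Direct check: I - K =
[[-8, -1, -3, 3],
 [-9, 0, -3, 3],
 [0, 0, 1, 0],
 [-27, -3, -9, 10]]
has determinant 0.) So 1 is an eigenvalue of K and (I - K) is not invertible. The finite-dimensional Fredholm alternative says: either (I - K) is invertible, or ker(I - K) ≠ {0} and then range(I - K) = ker((I - K)^*)^⊥, with dim ker(I - K) = dim ker((I - K)^*). We are in the second case, so we need both kernels. Kernel of I - K: (I - K) u = u - u (v·u) = u - u = 0, so ker(I - K) = span{u} = span{(1, 1, 0, 3)} (it is exactly 1-dimensional because rank(I - K) = 3). Kernel of the adjoint: K is real, so (I - K)^* = I - K^T = I - v u^T, and (I - v u^T) v = v - v (u·v) = 0; hence ker((I - K)^*) = span{v} = span{(9, 1, 3, -3)}. Therefore (I - K) x = y is solvable iff <y, v> = 0, i.e. iff 9y_1 + y_2 + 3y_3 - 3y_4 = 0. When this holds, K y = u (v·y) = 0, so (I - K) y = y and x = y is a particular solution; the full solution set is the line x = y + c·u = y + c·(1, 1, 0, 3), c ∈ C.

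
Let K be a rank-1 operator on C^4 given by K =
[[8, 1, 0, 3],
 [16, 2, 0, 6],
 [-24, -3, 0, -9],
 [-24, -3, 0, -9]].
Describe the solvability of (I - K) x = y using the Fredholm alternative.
(I - K) is singular (det(I - K) = 0, i.e. 1 ∈ sigma(K)). (I - K) x = y is solvable iff y ⊥ ker((I - K)^*) = span{(8, 1, 0, 3)}, i.e. iff 8y_1 + y_2 + 3y_4 = 0. When solvable, the solutions are x = y + c·(1, 2, -3, -3), c arbitrary (ker(I - K) = span{(1, 2, -3, -3)}, dimension 1).

K has rank 1, so it is an outer product K = u v^T: every row of K is a multiple of one row vector. Reading off the entries, u = (1, 2, -3, -3) and v = (8, 1, 0, 3) (row i of K equals u_i·v^T). A rank-one matrix u v^T satisfies K u = u (v·u) and kills the (3)-dimensional subspace v^⊥, so its characteristic polynomial is lambda^3 (lambda - v·u) with v·u = tr K = 1. Hence the eigenvalues of I - K are 1 (multiplicity 3) and 1 - (1) = 0, so det(I - K) = 0. (Direct check: I - K =
[[-7, -1, 0, -3],
 [-16, -1, 0, -6],
 [24, 3, 1, 9],
 [24, 3, 0, 10]]
has determinant 0.) So 1 is an eigenvalue of K and (I - K) is not invertible. The finite-dimensional Fredholm alternative says: either (I - K) is invertible, or ker(I - K) ≠ {0} and then range(I - K) = ker((I - K)^*)^⊥, with dim ker(I - K) = dim ker((I - K)^*). We are in the second case, so we need both kernels. Kernel of I - K: (I - K) u = u - u (v·u) = u - u = 0, so ker(I - K) = span{u} = span{(1, 2, -3, -3)} (it is exactly 1-dimensional because rank(I - K) = 3). Kernel of the adjoint: K is real, so (I - K)^* = I - K^T = I - v u^T, and (I - v u^T) v = v - v (u·v) = 0; hence ker((I - K)^*) = span{v} = span{(8, 1, 0, 3)}. Therefore (I - K) x = y is solvable iff <y, v> = 0, i.e. iff 8y_1 + y_2 + 3y_4 = 0. When this holds, K y = u (v·y) = 0, so (I - K) y = y and x = y is a particular solution; the full solution set is the line x = y + c·u = y + c·(1, 2, -3, -3), c ∈ C.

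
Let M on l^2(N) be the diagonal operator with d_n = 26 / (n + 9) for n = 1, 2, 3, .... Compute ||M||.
||M|| = 13/5 (attained at n = 1)

For M diagonal, ||M|| = sup_n |d_n| = sup_n 26/(n + 9). This is positive and strictly decreasing in n, so the supremum is attained at n = 1: d_1 = 26/(1 + 9) = 13/5. Hence ||M|| = 13/5.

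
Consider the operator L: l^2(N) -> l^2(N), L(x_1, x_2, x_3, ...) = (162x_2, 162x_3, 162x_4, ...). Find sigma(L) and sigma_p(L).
sigma(L) = closed disk {z in C : |z| ≤ 162}; sigma_p(L) = open disk {z in C : |z| < 162}

Note L = 162·V where V is the unit left shift (V x)_k = x_{k+1}; so sigma(L) = 162·sigma(V) and ||L|| = 162||V||. ||L x||^2 = 26244sum_{k≥2} |x_k|^2 ≤ 26244||x||^2, with equality on {x : x_1 = 0}, so ||L|| = 162. For any lambda with |lambda| < 162, set r = lambda/162 (|r| < 1); the vector x = (1, r, r^2, ...) is in l^2 and satisfies L x = 162(r, r^2, ...) = lambda x, so lambda is an eigenvalue. On the boundary |lambda| = 162 the geometric series diverges, so no l^2 eigenvector exists, but these lambda lie in the approximate point spectrum. Hence sigma(L) is the closed disk of radius 162 and sigma_p(L) is the open disk.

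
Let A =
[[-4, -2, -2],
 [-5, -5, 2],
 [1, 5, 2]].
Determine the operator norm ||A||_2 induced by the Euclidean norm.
||A||_2 ≈ 9.3056 (= sqrt(largest eigenvalue of A^T A))

||A||_2 = sigma_max(A) = sqrt(lambda_max(A^T A)). Form the symmetric matrix M = A^T A =
[[42, 38, 0],
 [38, 54, 4],
 [0, 4, 12]].
Its characteristic polynomial (trace, sum of principal 2x2 minors, determinant of M give the coefficients) is
  p(λ) = det(λ I - M) = λ^3 - 108λ^2 + 1960λ - 9216.
No integer candidate from the rational root theorem (±divisors of 9216) is a root, so the roots are irrational. The cubic discriminant is Δ = 1074191360 > 0, so there are three distinct real roots. p(7) = -445 and p(8) = 64 have opposite signs, so a root lies in (7, 8); Newton's method refines it to λ ≈ 7.8533. p(13) = 209 and p(14) = -200 have opposite signs, so a root lies in (13, 14); Newton's method refines it to λ ≈ 13.5518. p(86) = -3368 and p(87) = 2355 have opposite signs, so a root lies in (86, 87); Newton's method refines it to λ ≈ 86.5949. Check (Vieta): the three roots sum to 108, matching tr M = 108.
So the eigenvalues of A^T A are ≈ 7.8533, 13.5518, 86.5949 (all ≥ 0, as they must be for A^T A). The largest is λ_max ≈ 86.5949, hence ||A||_2 = sqrt(λ_max) ≈ 9.3056.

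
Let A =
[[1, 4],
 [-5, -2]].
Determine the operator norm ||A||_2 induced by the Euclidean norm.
||A||_2 = sqrt((46 + sqrt(820))/2) ≈ 6.1088 (= sqrt(largest eigenvalue of A^T A))

||A||_2 = sigma_max(A) = sqrt(lambda_max(A^T A)). Form the symmetric matrix M = A^T A =
[[26, 14],
 [14, 20]].
Its characteristic polynomial (trace, determinant of M give the coefficients) is
  p(λ) = det(λ I - M) = λ^2 - 46λ + 324.
For λ^2 - 46λ + 324 the discriminant is 820. It is nonnegative but not a perfect square, so the roots are real and irrational: λ = (46 ± sqrt(820))/2 ≈ 37.3178, 8.6822.
So the eigenvalues of A^T A are ≈ 8.6822, 37.3178 (all ≥ 0, as they must be for A^T A). The largest is λ_max = (46 + sqrt(820))/2 ≈ 37.3178, hence ||A||_2 = sqrt(λ_max) = sqrt((46 + sqrt(820))/2) ≈ 6.1088.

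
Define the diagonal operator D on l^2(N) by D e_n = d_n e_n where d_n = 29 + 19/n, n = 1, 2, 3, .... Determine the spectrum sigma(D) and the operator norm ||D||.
sigma(D) = {29 + 19/n : n ≥ 1} ∪ {29}; ||D|| = 48

A bounded diagonal operator on l^2 with diagonal entries d_n has spectrum equal to the closure of {d_n : n ≥ 1}: every d_n is an eigenvalue (with eigenvector e_n), so {d_n} ⊂ sigma(D); the spectrum is closed, so its closure is too; and for lambda not in the closure, (D - lambda I) has bounded inverse (the diagonal entries 1/(d_n - lambda) are bounded). For our sequence d_n = 29 + 19/n, n = 1, 2, 3, ...:
  - {d_n} = {29 + 19/n : n ≥ 1}; the only limit point is 29
  - closure = {29 + 19/n : n ≥ 1} ∪ {29}
For the norm: a diagonal operator has ||D|| = sup_n |d_n|. Here d_n = 29 + 19/n is positive and decreasing, so sup_n |d_n| = d_1 = 29 + 19 = 48. So ||D|| = 48.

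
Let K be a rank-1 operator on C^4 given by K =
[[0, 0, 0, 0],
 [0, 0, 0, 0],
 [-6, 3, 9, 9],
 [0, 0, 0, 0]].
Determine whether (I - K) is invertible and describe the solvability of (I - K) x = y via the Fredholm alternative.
(I - K) is invertible (det(I - K) = -8 ≠ 0), so for every y in C^4 the equation (I - K) x = y has a unique solution.

K has rank 1, so it is an outer product K = u v^T: every row of K is a multiple of one row vector. Reading off the entries, u = (0, 0, 3, 0) and v = (-2, 1, 3, 3) (row i of K equals u_i·v^T). A rank-one matrix u v^T satisfies K u = u (v·u) and kills the (3)-dimensional subspace v^⊥, so its characteristic polynomial is lambda^3 (lambda - v·u) with v·u = tr K = 9. Hence the eigenvalues of I - K are 1 (multiplicity 3) and 1 - (9) = -8, so det(I - K) = -8. (Direct check: I - K =
[[1, 0, 0, 0],
 [0, 1, 0, 0],
 [6, -3, -8, -9],
 [0, 0, 0, 1]]
has determinant -8.) The finite-dimensional Fredholm alternative says: either (I - K) is invertible, or ker(I - K) ≠ {0} and then range(I - K) = ker((I - K)^*)^⊥, with dim ker(I - K) = dim ker((I - K)^*). Since det(I - K) ≠ 0, 1 is not an eigenvalue of K and ker(I - K) = {0}, so we are in the first case: for every y there is a unique x = (I - K)^(-1) y. Explicitly, by the Sherman–Morrison formula, (I - u v^T)^(-1) = I + u v^T/(1 - v·u), i.e. (I - K)^(-1) = I + K/(-8).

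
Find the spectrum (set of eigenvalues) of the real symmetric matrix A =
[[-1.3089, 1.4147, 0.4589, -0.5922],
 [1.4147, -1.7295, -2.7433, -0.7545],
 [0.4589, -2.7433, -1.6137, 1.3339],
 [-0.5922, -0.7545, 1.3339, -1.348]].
sigma(A) ≈ {-5, -2, -1, 2}

A is real symmetric, so its spectrum consists of real eigenvalues. Expanding the characteristic polynomial of the displayed matrix gives
  det(λ I - A) = p(λ) = λ^4 + (6)λ^3 + (1)λ^2 + (-23.9983)λ + (-20).
Solving p(λ) = 0 yields eigenvalues ≈ -5, -2, -1, 2. (A is shown rounded to 4 decimals, so these recover the underlying integer eigenvalues to within that precision.)
Verification: the trace of A = -6 equals the sum of eigenvalues -6, and det(A) ≈ -19.9993 matches the eigenvalue product -20.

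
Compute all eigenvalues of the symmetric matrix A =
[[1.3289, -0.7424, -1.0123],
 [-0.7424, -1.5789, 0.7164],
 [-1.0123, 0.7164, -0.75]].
sigma(A) ≈ {-2, -1, 2}

A is real symmetric, so its spectrum consists of real eigenvalues. Expanding the characteristic polynomial of the displayed matrix gives
  det(λ I - A) = p(λ) = λ^3 + (1)λ^2 + (-4)λ + (-4).
Solving p(λ) = 0 yields eigenvalues ≈ -2, -1, 2. (A is shown rounded to 4 decimals, so these recover the underlying integer eigenvalues to within that precision.)
Verification: the trace of A = -1 equals the sum of eigenvalues -1, and det(A) ≈ 3.9998 matches the eigenvalue product 4.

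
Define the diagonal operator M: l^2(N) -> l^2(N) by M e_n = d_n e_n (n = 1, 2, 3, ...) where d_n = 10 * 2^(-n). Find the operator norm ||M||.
||M|| = 5 (attained at n = 1)

For M diagonal, ||M|| = sup_n |d_n|. The sequence d_n = 10 * 2^(-n) is positive and strictly decreasing (ratio 2^(-1) < 1), so the supremum is d_1 = 10/2 = 5. Hence ||M|| = 5.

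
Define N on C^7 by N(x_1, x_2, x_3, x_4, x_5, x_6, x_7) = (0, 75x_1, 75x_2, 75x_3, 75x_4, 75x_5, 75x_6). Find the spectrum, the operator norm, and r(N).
sigma(N) = {0}; ||N|| = 75; r(N) = 0. (N is nilpotent with N^7 = 0.)

On C^7, N is a strictly lower-triangular matrix with 75 on the subdiagonal and zeros elsewhere, so its characteristic polynomial is lambda^7 and every eigenvalue is 0: sigma(N) = {0}. For the operator norm, N e_i = 75e_{i+1} for i = 1, ..., 6 and N e_7 = 0, so the singular values of N are 75 (with multiplicity 6) and 0; hence ||N|| = 75. The spectral radius r(N) = max|lambda| = 0. Note ||N|| > r(N) — characteristic of non-normal nilpotent operators. Indeed N^7 = 0.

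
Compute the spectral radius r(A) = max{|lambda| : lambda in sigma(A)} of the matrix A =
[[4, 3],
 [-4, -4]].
r(A) = 2

The eigenvalues of A are the roots of its characteristic polynomial. With M = A (coefficients from the trace and determinant):
  p(λ) = det(λ I - M) = λ^2 - 4.
For λ^2 - 4 the discriminant is 16. It is a perfect square (4^2), so the roots are rational: λ = (0 ± 4)/2 = 2, -2.
Thus the eigenvalues (to 4 decimals) are 2 (modulus 2); -2 (modulus 2). The spectral radius is the largest modulus: r(A) = 2. (Cross-check: r(A) ≤ ||A||_2 ≈ 7.5311; equality holds whenever A is normal, though it can also hold for some non-normal A.)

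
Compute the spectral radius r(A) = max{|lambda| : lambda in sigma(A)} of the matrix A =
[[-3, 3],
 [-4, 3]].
r(A) = sqrt(3) ≈ 1.7321

The eigenvalues of A are the roots of its characteristic polynomial. With M = A (coefficients from the trace and determinant):
  p(λ) = det(λ I - M) = λ^2 + 3.
For λ^2 + 3 the discriminant is -12. It is negative, so the roots are the complex-conjugate pair λ = 0 ± (sqrt(12)/2) i ≈ 0 ± 1.7321i. For a conjugate pair the product of the roots equals the constant term, so |λ|^2 = 3 and |λ| = sqrt(3) ≈ 1.7321.
Thus the eigenvalues (to 4 decimals) are 0 ± 1.7321i (modulus 1.7321). The spectral radius is the largest modulus: r(A) = sqrt(3) ≈ 1.7321. (Cross-check: r(A) ≤ ||A||_2 ≈ 6.5414; equality holds whenever A is normal, though it can also hold for some non-normal A.)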